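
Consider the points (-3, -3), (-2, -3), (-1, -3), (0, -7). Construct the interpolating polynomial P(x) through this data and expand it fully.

L_0(x) = (x + 2)(x + 1)x / [-6] = -(1/6)x^3 - (1/2)x^2 - (1/3)x
L_1(x) = (x + 3)(x + 1)x / [2] = (1/2)x^3 + 2x^2 + (3/2)x
L_2(x) = (x + 3)(x + 2)x / [-2] = -(1/2)x^3 - (5/2)x^2 - 3x
L_3(x) = (x + 3)(x + 2)(x + 1) / [6] = (1/6)x^3 + x^2 + (11/6)x + 1
P(x) = (-3)·L_0 + (-3)·L_1 + (-3)·L_2 + (-7)·L_3
  (-3)·L_0(x) = (1/2)x^3 + (3/2)x^2 + x
  (-3)·L_1(x) = -(3/2)x^3 - 6x^2 - (9/2)x
  (-3)·L_2(x) = (3/2)x^3 + (15/2)x^2 + 9x
  (-7)·L_3(x) = -(7/6)x^3 - 7x^2 - (77/6)x - 7
Adding term by term: -(2/3)x^3 - 4x^2 - (22/3)x - 7

P(x) = -(2/3)x^3 - 4x^2 - (22/3)x - 7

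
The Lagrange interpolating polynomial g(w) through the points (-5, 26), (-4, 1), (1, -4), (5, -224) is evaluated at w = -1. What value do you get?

-2

Evaluate each Lagrange basis at w = -1:
L_0(-1) = (3)·(-2)·(-6)/[(-1)·(-6)·(-10)] = -3/5
L_1(-1) = (4)·(-2)·(-6)/[(1)·(-5)·(-9)] = 16/15
L_2(-1) = (4)·(3)·(-6)/[(6)·(5)·(-4)] = 3/5
L_3(-1) = (4)·(3)·(-2)/[(10)·(9)·(4)] = -1/15
Sum: 26·(-3/5) + 1·(16/15) + (-4)·(3/5) + (-224)·(-1/15) = -2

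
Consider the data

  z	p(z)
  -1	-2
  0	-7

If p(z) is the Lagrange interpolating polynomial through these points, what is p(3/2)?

-29/2

L_0(3/2) = (3/2)/[(-1)] = -3/2
L_1(3/2) = (5/2)/[(1)] = 5/2
Sum: (-2)·(-3/2) + (-7)·(5/2) = -29/2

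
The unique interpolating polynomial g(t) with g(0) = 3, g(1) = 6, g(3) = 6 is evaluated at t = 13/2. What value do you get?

Evaluate each Lagrange basis at t = 13/2:
L_0(13/2) = (11/2)·(7/2)/[(-1)·(-3)] = 77/12
L_1(13/2) = (13/2)·(7/2)/[(1)·(-2)] = -91/8
L_2(13/2) = (13/2)·(11/2)/[(3)·(2)] = 143/24
Sum: 3·(77/12) + 6·(-91/8) + 6·(143/24) = -53/4

-53/4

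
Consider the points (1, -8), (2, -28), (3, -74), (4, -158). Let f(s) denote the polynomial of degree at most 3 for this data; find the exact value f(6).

-488

L_0(6) = (4)·(3)·(2)/[(-1)·(-2)·(-3)] = -4
L_1(6) = (5)·(3)·(2)/[(1)·(-1)·(-2)] = 15
L_2(6) = (5)·(4)·(2)/[(2)·(1)·(-1)] = -20
L_3(6) = (5)·(4)·(3)/[(3)·(2)·(1)] = 10
Sum: (-8)·(-4) + (-28)·(15) + (-74)·(-20) + (-158)·(10) = -488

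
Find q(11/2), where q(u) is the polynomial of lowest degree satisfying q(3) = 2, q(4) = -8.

-23

L_0(11/2) = (3/2)/[(-1)] = -3/2
L_1(11/2) = (5/2)/[(1)] = 5/2
Sum: 2·(-3/2) + (-8)·(5/2) = -23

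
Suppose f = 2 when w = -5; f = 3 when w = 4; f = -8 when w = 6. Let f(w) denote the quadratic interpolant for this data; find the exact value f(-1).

L_0(-1) = (-5)·(-7)/[(-9)·(-11)] = 35/99
L_1(-1) = (4)·(-7)/[(9)·(-2)] = 14/9
L_2(-1) = (4)·(-5)/[(11)·(2)] = -10/11
Sum: 2·(35/99) + 3·(14/9) + (-8)·(-10/11) = 1252/99

1252/99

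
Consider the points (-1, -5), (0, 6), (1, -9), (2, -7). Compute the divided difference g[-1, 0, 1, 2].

g[-1,0] = (6 - (-5)) / (0 - (-1)) = 11
g[0,1] = (-9 - 6) / (1 - 0) = -15
g[1,2] = (-7 - (-9)) / (2 - 1) = 2
g[-1,0,1] = (-15 - 11) / (1 - (-1)) = -13
g[0,1,2] = (2 - (-15)) / (2 - 0) = 17/2
g[-1,0,1,2] = (17/2 - (-13)) / (2 - (-1)) = 43/6

43/6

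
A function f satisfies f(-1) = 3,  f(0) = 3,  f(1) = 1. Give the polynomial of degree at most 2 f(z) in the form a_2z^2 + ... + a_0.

Build the Lagrange basis polynomials:
L_0(z) = z(z - 1) / [2] = (1/2)z^2 - (1/2)z
L_1(z) = (z + 1)(z - 1) / [-1] = -z^2 + 1
L_2(z) = (z + 1)z / [2] = (1/2)z^2 + (1/2)z
f(z) = 3·L_0 + 3·L_1 + 1·L_2
  3·L_0(z) = (3/2)z^2 - (3/2)z
  3·L_1(z) = -3z^2 + 3
  1·L_2(z) = (1/2)z^2 + (1/2)z
Adding term by term: -z^2 - z + 3

f(z) = -z^2 - z + 3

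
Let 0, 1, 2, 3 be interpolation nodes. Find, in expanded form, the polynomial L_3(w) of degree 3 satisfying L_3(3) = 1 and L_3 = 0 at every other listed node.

L_3(w) = w(w - 1)(w - 2) / [(3)·(2)·(1)]
       = (w^3 - 3w^2 + 2w) / (6)

L_3(w) = (1/6)w^3 - (1/2)w^2 + (1/3)w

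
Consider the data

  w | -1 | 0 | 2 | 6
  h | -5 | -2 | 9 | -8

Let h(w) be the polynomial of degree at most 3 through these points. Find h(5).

Evaluate each Lagrange basis at w = 5:
L_0(5) = (5)·(3)·(-1)/[(-1)·(-3)·(-7)] = 5/7
L_1(5) = (6)·(3)·(-1)/[(1)·(-2)·(-6)] = -3/2
L_2(5) = (6)·(5)·(-1)/[(3)·(2)·(-4)] = 5/4
L_3(5) = (6)·(5)·(3)/[(7)·(6)·(4)] = 15/28
Sum: (-5)·(5/7) + (-2)·(-3/2) + 9·(5/4) + (-8)·(15/28) = 179/28

179/28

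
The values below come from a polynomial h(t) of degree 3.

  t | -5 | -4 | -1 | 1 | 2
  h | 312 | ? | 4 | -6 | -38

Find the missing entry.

154

The 4 known values determine h uniquely (degree ≤ 3).
L_0(-4) = (-3)·(-5)·(-6)/[(-4)·(-6)·(-7)] = 15/28
L_1(-4) = (1)·(-5)·(-6)/[(4)·(-2)·(-3)] = 5/4
L_2(-4) = (1)·(-3)·(-6)/[(6)·(2)·(-1)] = -3/2
L_3(-4) = (1)·(-3)·(-5)/[(7)·(3)·(1)] = 5/7
Sum: 312·(15/28) + 4·(5/4) + (-6)·(-3/2) + (-38)·(5/7) = 154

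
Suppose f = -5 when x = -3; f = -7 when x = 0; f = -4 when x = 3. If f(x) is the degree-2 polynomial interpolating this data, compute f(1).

-59/9

Using Newton's divided-difference form:
f[-3,0] = (-7 - (-5)) / (0 - (-3)) = -2/3
f[0,3] = (-4 - (-7)) / (3 - 0) = 1
f[-3,0,3] = (1 - (-2/3)) / (3 - (-3)) = 5/18
f(1) = -5 + (-2/3)·(4) + (5/18)·(4)·(1) = -59/9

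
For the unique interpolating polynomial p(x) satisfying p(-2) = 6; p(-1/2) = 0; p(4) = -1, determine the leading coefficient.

Build the Lagrange basis polynomials:
L_0(x) = (x + 1/2)(x - 4) / [9] = (1/9)x^2 - (7/18)x - 2/9
L_1(x) = (x + 2)(x - 4) / [-27/4] = -(4/27)x^2 + (8/27)x + 32/27
L_2(x) = (x + 2)(x + 1/2) / [27] = (1/27)x^2 + (5/54)x + 1/27
p(x) = 6·L_0 + 0·L_1 + (-1)·L_2
Only the coefficient of x^2 is needed; take it from each L_i and combine:
6·(1/9) + 0·(-4/27) + (-1)·(1/27) = 17/27

17/27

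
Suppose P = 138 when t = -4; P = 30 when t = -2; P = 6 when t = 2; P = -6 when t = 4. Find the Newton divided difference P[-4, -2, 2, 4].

-1

P[-4,-2] = (30 - 138) / (-2 - (-4)) = -54
P[-2,2] = (6 - 30) / (2 - (-2)) = -6
P[2,4] = (-6 - 6) / (4 - 2) = -6
P[-4,-2,2] = (-6 - (-54)) / (2 - (-4)) = 8
P[-2,2,4] = (-6 - (-6)) / (4 - (-2)) = 0
P[-4,-2,2,4] = (0 - 8) / (4 - (-4)) = -1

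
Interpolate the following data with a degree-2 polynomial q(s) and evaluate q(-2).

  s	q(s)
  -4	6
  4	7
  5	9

15/4

L_0(-2) = (-6)·(-7)/[(-8)·(-9)] = 7/12
L_1(-2) = (2)·(-7)/[(8)·(-1)] = 7/4
L_2(-2) = (2)·(-6)/[(9)·(1)] = -4/3
Sum: 6·(7/12) + 7·(7/4) + 9·(-4/3) = 15/4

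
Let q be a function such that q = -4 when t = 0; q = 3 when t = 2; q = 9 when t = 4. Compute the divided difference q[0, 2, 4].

q[0,2] = (3 - (-4)) / (2 - 0) = 7/2
q[2,4] = (9 - 3) / (4 - 2) = 3
q[0,2,4] = (3 - 7/2) / (4 - 0) = -1/8

-1/8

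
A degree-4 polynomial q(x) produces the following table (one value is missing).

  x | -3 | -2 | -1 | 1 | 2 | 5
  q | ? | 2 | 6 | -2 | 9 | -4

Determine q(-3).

The 5 known values determine q uniquely (degree ≤ 4).
L_0(-3) = (-2)·(-4)·(-5)·(-8)/[(-1)·(-3)·(-4)·(-7)] = 80/21
L_1(-3) = (-1)·(-4)·(-5)·(-8)/[(1)·(-2)·(-3)·(-6)] = -40/9
L_2(-3) = (-1)·(-2)·(-5)·(-8)/[(3)·(2)·(-1)·(-4)] = 10/3
L_3(-3) = (-1)·(-2)·(-4)·(-8)/[(4)·(3)·(1)·(-3)] = -16/9
L_4(-3) = (-1)·(-2)·(-4)·(-5)/[(7)·(6)·(4)·(3)] = 5/63
Sum: 2·(80/21) + 6·(-40/9) + (-2)·(10/3) + 9·(-16/9) + (-4)·(5/63) = -2648/63

-2648/63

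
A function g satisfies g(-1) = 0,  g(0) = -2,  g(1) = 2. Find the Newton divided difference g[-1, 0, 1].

3

g[-1,0] = (-2 - 0) / (0 - (-1)) = -2
g[0,1] = (2 - (-2)) / (1 - 0) = 4
g[-1,0,1] = (4 - (-2)) / (1 - (-1)) = 3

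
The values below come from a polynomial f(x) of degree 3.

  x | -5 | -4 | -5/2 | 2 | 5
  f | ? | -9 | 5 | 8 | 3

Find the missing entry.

-652/27

The 4 known values determine f uniquely (degree ≤ 3).
L_0(-5) = (-5/2)·(-7)·(-10)/[(-3/2)·(-6)·(-9)] = 175/81
L_1(-5) = (-1)·(-7)·(-10)/[(3/2)·(-9/2)·(-15/2)] = -112/81
L_2(-5) = (-1)·(-5/2)·(-10)/[(6)·(9/2)·(-3)] = 25/81
L_3(-5) = (-1)·(-5/2)·(-7)/[(9)·(15/2)·(3)] = -7/81
Sum: (-9)·(175/81) + 5·(-112/81) + 8·(25/81) + 3·(-7/81) = -652/27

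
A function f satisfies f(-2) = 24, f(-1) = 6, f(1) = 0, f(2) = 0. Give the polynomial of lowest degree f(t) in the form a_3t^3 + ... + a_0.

L_0(t) = (t + 1)(t - 1)(t - 2) / [-12] = -(1/12)t^3 + (1/6)t^2 + (1/12)t - 1/6
L_1(t) = (t + 2)(t - 1)(t - 2) / [6] = (1/6)t^3 - (1/6)t^2 - (2/3)t + 2/3
L_2(t) = (t + 2)(t + 1)(t - 2) / [-6] = -(1/6)t^3 - (1/6)t^2 + (2/3)t + 2/3
L_3(t) = (t + 2)(t + 1)(t - 1) / [12] = (1/12)t^3 + (1/6)t^2 - (1/12)t - 1/6
f(t) = 24·L_0 + 6·L_1 + 0·L_2 + 0·L_3
  24·L_0(t) = -2t^3 + 4t^2 + 2t - 4
  6·L_1(t) = t^3 - t^2 - 4t + 4
  0·L_2(t) = 0
  0·L_3(t) = 0
Adding term by term: -t^3 + 3t^2 - 2t

f(t) = -t^3 + 3t^2 - 2t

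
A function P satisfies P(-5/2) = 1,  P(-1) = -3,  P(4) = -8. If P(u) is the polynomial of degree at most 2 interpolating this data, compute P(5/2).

Evaluate each Lagrange basis at u = 5/2:
L_0(5/2) = (7/2)·(-3/2)/[(-3/2)·(-13/2)] = -7/13
L_1(5/2) = (5)·(-3/2)/[(3/2)·(-5)] = 1
L_2(5/2) = (5)·(7/2)/[(13/2)·(5)] = 7/13
Sum: 1·(-7/13) + (-3)·(1) + (-8)·(7/13) = -102/13

-102/13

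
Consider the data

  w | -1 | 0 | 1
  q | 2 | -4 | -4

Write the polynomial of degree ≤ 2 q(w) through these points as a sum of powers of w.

Newton's divided differences:
q[-1,0] = (-4 - 2) / (0 - (-1)) = -6
q[0,1] = (-4 - (-4)) / (1 - 0) = 0
q[-1,0,1] = (0 - (-6)) / (1 - (-1)) = 3
q(w) = 2 + (-6)·(w + 1) + 3·(w + 1)w
Expanding: q(w) = 3w^2 - 3w - 4

q(w) = 3w^2 - 3w - 4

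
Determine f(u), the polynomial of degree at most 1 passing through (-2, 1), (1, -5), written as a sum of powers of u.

f(u) = -2u - 3

Build the Lagrange basis polynomials:
L_0(u) = (u - 1) / [-3] = -(1/3)u + 1/3
L_1(u) = (u + 2) / [3] = (1/3)u + 2/3
f(u) = 1·L_0 + (-5)·L_1
  1·L_0(u) = -(1/3)u + 1/3
  (-5)·L_1(u) = -(5/3)u - 10/3
Adding term by term: -2u - 3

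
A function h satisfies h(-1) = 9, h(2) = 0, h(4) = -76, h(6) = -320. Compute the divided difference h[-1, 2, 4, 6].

h[-1,2] = (0 - 9) / (2 - (-1)) = -3
h[2,4] = (-76 - 0) / (4 - 2) = -38
h[4,6] = (-320 - (-76)) / (6 - 4) = -122
h[-1,2,4] = (-38 - (-3)) / (4 - (-1)) = -7
h[2,4,6] = (-122 - (-38)) / (6 - 2) = -21
h[-1,2,4,6] = (-21 - (-7)) / (6 - (-1)) = -2

-2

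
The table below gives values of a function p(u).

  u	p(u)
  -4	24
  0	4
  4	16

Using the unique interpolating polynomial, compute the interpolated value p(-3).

L_0(-3) = (-3)·(-7)/[(-4)·(-8)] = 21/32
L_1(-3) = (1)·(-7)/[(4)·(-4)] = 7/16
L_2(-3) = (1)·(-3)/[(8)·(4)] = -3/32
Sum: 24·(21/32) + 4·(7/16) + 16·(-3/32) = 16

16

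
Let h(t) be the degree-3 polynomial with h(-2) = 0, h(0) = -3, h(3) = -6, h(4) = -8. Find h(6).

-78/5

Evaluate each Lagrange basis at t = 6:
L_0(6) = (6)·(3)·(2)/[(-2)·(-5)·(-6)] = -3/5
L_1(6) = (8)·(3)·(2)/[(2)·(-3)·(-4)] = 2
L_2(6) = (8)·(6)·(2)/[(5)·(3)·(-1)] = -32/5
L_3(6) = (8)·(6)·(3)/[(6)·(4)·(1)] = 6
Sum: 0 + (-3)·(2) + (-6)·(-32/5) + (-8)·(6) = -78/5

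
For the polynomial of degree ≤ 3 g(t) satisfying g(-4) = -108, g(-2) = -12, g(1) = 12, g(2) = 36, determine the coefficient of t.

4

L_0(t) = (t + 2)(t - 1)(t - 2) / [-60] = -(1/60)t^3 + (1/60)t^2 + (1/15)t - 1/15
L_1(t) = (t + 4)(t - 1)(t - 2) / [24] = (1/24)t^3 + (1/24)t^2 - (5/12)t + 1/3
L_2(t) = (t + 4)(t + 2)(t - 2) / [-15] = -(1/15)t^3 - (4/15)t^2 + (4/15)t + 16/15
L_3(t) = (t + 4)(t + 2)(t - 1) / [24] = (1/24)t^3 + (5/24)t^2 + (1/12)t - 1/3
g(t) = (-108)·L_0 + (-12)·L_1 + 12·L_2 + 36·L_3
Only the coefficient of t is needed; take it from each L_i and combine:
(-108)·(1/15) + (-12)·(-5/12) + 12·(4/15) + 36·(1/12) = 4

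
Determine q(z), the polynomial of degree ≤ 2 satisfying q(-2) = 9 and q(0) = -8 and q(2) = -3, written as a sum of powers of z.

q(z) = (11/4)z^2 - 3z - 8

Newton's divided differences:
q[-2,0] = (-8 - 9) / (0 - (-2)) = -17/2
q[0,2] = (-3 - (-8)) / (2 - 0) = 5/2
q[-2,0,2] = (5/2 - (-17/2)) / (2 - (-2)) = 11/4
q(z) = 9 + (-17/2)·(z + 2) + (11/4)·(z + 2)z
Expanding: q(z) = (11/4)z^2 - 3z - 8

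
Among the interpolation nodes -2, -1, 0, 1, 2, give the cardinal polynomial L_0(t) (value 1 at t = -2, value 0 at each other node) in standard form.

L_0(t) = (t + 1)t(t - 1)(t - 2) / [(-1)·(-2)·(-3)·(-4)]
       = (t^4 - 2t^3 - t^2 + 2t) / (24)

L_0(t) = (1/24)t^4 - (1/12)t^3 - (1/24)t^2 + (1/12)t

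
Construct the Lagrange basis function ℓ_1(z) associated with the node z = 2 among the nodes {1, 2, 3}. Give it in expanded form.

ℓ_1(z) = -z^2 + 4z - 3

ℓ_1(z) = (z - 1)(z - 3) / [(1)·(-1)]
       = (z^2 - 4z + 3) / (-1)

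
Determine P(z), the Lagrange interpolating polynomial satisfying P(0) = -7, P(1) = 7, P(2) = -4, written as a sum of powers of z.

P(z) = -(25/2)z^2 + (53/2)z - 7

Build the Lagrange basis polynomials:
L_0(z) = (z - 1)(z - 2) / [2] = (1/2)z^2 - (3/2)z + 1
L_1(z) = z(z - 2) / [-1] = -z^2 + 2z
L_2(z) = z(z - 1) / [2] = (1/2)z^2 - (1/2)z
P(z) = (-7)·L_0 + 7·L_1 + (-4)·L_2
  (-7)·L_0(z) = -(7/2)z^2 + (21/2)z - 7
  7·L_1(z) = -7z^2 + 14z
  (-4)·L_2(z) = -2z^2 + 2z
Adding term by term: -(25/2)z^2 + (53/2)z - 7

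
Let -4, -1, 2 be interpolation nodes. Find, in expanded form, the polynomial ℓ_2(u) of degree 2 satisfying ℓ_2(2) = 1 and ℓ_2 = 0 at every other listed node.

ℓ_2(u) = (1/18)u^2 + (5/18)u + 2/9

ℓ_2(u) = (u + 4)(u + 1) / [(6)·(3)]
       = (u^2 + 5u + 4) / (18)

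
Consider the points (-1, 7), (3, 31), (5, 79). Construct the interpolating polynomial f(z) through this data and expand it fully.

L_0(z) = (z - 3)(z - 5) / [24] = (1/24)z^2 - (1/3)z + 5/8
L_1(z) = (z + 1)(z - 5) / [-8] = -(1/8)z^2 + (1/2)z + 5/8
L_2(z) = (z + 1)(z - 3) / [12] = (1/12)z^2 - (1/6)z - 1/4
f(z) = 7·L_0 + 31·L_1 + 79·L_2
  7·L_0(z) = (7/24)z^2 - (7/3)z + 35/8
  31·L_1(z) = -(31/8)z^2 + (31/2)z + 155/8
  79·L_2(z) = (79/12)z^2 - (79/6)z - 79/4
Adding term by term: 3z^2 + 4

f(z) = 3z^2 + 4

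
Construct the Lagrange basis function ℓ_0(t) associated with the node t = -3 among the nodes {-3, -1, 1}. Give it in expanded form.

ℓ_0(t) = (1/8)t^2 - 1/8

ℓ_0(t) = (t + 1)(t - 1) / [(-2)·(-4)]
       = (t^2 - 1) / (8)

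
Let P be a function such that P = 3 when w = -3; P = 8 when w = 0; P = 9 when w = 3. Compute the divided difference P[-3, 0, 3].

P[-3,0] = (8 - 3) / (0 - (-3)) = 5/3
P[0,3] = (9 - 8) / (3 - 0) = 1/3
P[-3,0,3] = (1/3 - 5/3) / (3 - (-3)) = -2/9

-2/9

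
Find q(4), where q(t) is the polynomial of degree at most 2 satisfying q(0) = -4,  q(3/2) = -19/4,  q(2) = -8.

Using Newton's divided-difference form:
q[0,3/2] = (-19/4 - (-4)) / (3/2 - 0) = -1/2
q[3/2,2] = (-8 - (-19/4)) / (2 - 3/2) = -13/2
q[0,3/2,2] = (-13/2 - (-1/2)) / (2 - 0) = -3
q(4) = -4 + (-1/2)·(4) + (-3)·(4)·(5/2) = -36

-36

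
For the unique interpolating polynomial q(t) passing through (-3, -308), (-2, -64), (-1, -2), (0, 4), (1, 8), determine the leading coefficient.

-3

Build the Lagrange basis polynomials:
L_0(t) = (t + 2)(t + 1)t(t - 1) / [24] = (1/24)t^4 + (1/12)t^3 - (1/24)t^2 - (1/12)t
L_1(t) = (t + 3)(t + 1)t(t - 1) / [-6] = -(1/6)t^4 - (1/2)t^3 + (1/6)t^2 + (1/2)t
L_2(t) = (t + 3)(t + 2)t(t - 1) / [4] = (1/4)t^4 + t^3 + (1/4)t^2 - (3/2)t
L_3(t) = (t + 3)(t + 2)(t + 1)(t - 1) / [-6] = -(1/6)t^4 - (5/6)t^3 - (5/6)t^2 + (5/6)t + 1
L_4(t) = (t + 3)(t + 2)(t + 1)t / [24] = (1/24)t^4 + (1/4)t^3 + (11/24)t^2 + (1/4)t
q(t) = (-308)·L_0 + (-64)·L_1 + (-2)·L_2 + 4·L_3 + 8·L_4
Only the coefficient of t^4 is needed; take it from each L_i and combine:
(-308)·(1/24) + (-64)·(-1/6) + (-2)·(1/4) + 4·(-1/6) + 8·(1/24) = -3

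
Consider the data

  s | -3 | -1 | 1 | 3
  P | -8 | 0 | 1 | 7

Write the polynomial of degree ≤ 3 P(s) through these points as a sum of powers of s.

P(s) = (1/4)s^3 - (1/8)s^2 + (1/4)s + 5/8

L_0(s) = (s + 1)(s - 1)(s - 3) / [-48] = -(1/48)s^3 + (1/16)s^2 + (1/48)s - 1/16
L_1(s) = (s + 3)(s - 1)(s - 3) / [16] = (1/16)s^3 - (1/16)s^2 - (9/16)s + 9/16
L_2(s) = (s + 3)(s + 1)(s - 3) / [-16] = -(1/16)s^3 - (1/16)s^2 + (9/16)s + 9/16
L_3(s) = (s + 3)(s + 1)(s - 1) / [48] = (1/48)s^3 + (1/16)s^2 - (1/48)s - 1/16
P(s) = (-8)·L_0 + 0·L_1 + 1·L_2 + 7·L_3
  (-8)·L_0(s) = (1/6)s^3 - (1/2)s^2 - (1/6)s + 1/2
  0·L_1(s) = 0
  1·L_2(s) = -(1/16)s^3 - (1/16)s^2 + (9/16)s + 9/16
  7·L_3(s) = (7/48)s^3 + (7/16)s^2 - (7/48)s - 7/16
Adding term by term: (1/4)s^3 - (1/8)s^2 + (1/4)s + 5/8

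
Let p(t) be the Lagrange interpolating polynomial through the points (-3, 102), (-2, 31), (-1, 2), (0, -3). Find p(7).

L_0(7) = (9)·(8)·(7)/[(-1)·(-2)·(-3)] = -84
L_1(7) = (10)·(8)·(7)/[(1)·(-1)·(-2)] = 280
L_2(7) = (10)·(9)·(7)/[(2)·(1)·(-1)] = -315
L_3(7) = (10)·(9)·(8)/[(3)·(2)·(1)] = 120
Sum: 102·(-84) + 31·(280) + 2·(-315) + (-3)·(120) = -878

-878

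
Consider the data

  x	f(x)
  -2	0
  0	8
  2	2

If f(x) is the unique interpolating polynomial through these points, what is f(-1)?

Evaluate each Lagrange basis at x = -1:
L_0(-1) = (-1)·(-3)/[(-2)·(-4)] = 3/8
L_1(-1) = (1)·(-3)/[(2)·(-2)] = 3/4
L_2(-1) = (1)·(-1)/[(4)·(2)] = -1/8
Sum: 0 + 8·(3/4) + 2·(-1/8) = 23/4

23/4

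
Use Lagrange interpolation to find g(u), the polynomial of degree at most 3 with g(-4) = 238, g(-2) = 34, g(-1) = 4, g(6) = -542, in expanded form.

g(u) = -3u^3 + 3u^2 - 2

L_0(u) = (u + 2)(u + 1)(u - 6) / [-60] = -(1/60)u^3 + (1/20)u^2 + (4/15)u + 1/5
L_1(u) = (u + 4)(u + 1)(u - 6) / [16] = (1/16)u^3 - (1/16)u^2 - (13/8)u - 3/2
L_2(u) = (u + 4)(u + 2)(u - 6) / [-21] = -(1/21)u^3 + (4/3)u + 16/7
L_3(u) = (u + 4)(u + 2)(u + 1) / [560] = (1/560)u^3 + (1/80)u^2 + (1/40)u + 1/70
g(u) = 238·L_0 + 34·L_1 + 4·L_2 + (-542)·L_3
  238·L_0(u) = -(119/30)u^3 + (119/10)u^2 + (952/15)u + 238/5
  34·L_1(u) = (17/8)u^3 - (17/8)u^2 - (221/4)u - 51
  4·L_2(u) = -(4/21)u^3 + (16/3)u + 64/7
  (-542)·L_3(u) = -(271/280)u^3 - (271/40)u^2 - (271/20)u - 271/35
Adding term by term: -3u^3 + 3u^2 - 2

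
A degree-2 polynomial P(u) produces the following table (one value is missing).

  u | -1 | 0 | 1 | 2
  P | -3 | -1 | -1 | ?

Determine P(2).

-3

The 3 known values determine P uniquely (degree ≤ 2).
Evaluate each Lagrange basis at u = 2:
L_0(2) = (2)·(1)/[(-1)·(-2)] = 1
L_1(2) = (3)·(1)/[(1)·(-1)] = -3
L_2(2) = (3)·(2)/[(2)·(1)] = 3
Sum: (-3)·(1) + (-1)·(-3) + (-1)·(3) = -3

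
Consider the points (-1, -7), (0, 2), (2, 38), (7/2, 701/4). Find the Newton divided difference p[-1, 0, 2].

p[-1,0] = (2 - (-7)) / (0 - (-1)) = 9
p[0,2] = (38 - 2) / (2 - 0) = 18
p[-1,0,2] = (18 - 9) / (2 - (-1)) = 3

3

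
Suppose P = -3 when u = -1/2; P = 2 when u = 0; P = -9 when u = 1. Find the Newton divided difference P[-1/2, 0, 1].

-14

P[-1/2,0] = (2 - (-3)) / (0 - (-1/2)) = 10
P[0,1] = (-9 - 2) / (1 - 0) = -11
P[-1/2,0,1] = (-11 - 10) / (1 - (-1/2)) = -14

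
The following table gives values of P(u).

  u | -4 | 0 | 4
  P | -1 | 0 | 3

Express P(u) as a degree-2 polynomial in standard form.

P(u) = (1/16)u^2 + (1/2)u

L_0(u) = u(u - 4) / [32] = (1/32)u^2 - (1/8)u
L_1(u) = (u + 4)(u - 4) / [-16] = -(1/16)u^2 + 1
L_2(u) = (u + 4)u / [32] = (1/32)u^2 + (1/8)u
P(u) = (-1)·L_0 + 0·L_1 + 3·L_2
  (-1)·L_0(u) = -(1/32)u^2 + (1/8)u
  0·L_1(u) = 0
  3·L_2(u) = (3/32)u^2 + (3/8)u
Adding term by term: (1/16)u^2 + (1/2)u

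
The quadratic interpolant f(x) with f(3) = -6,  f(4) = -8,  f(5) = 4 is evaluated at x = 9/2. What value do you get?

-15/4

Using Newton's divided-difference form:
f[3,4] = (-8 - (-6)) / (4 - 3) = -2
f[4,5] = (4 - (-8)) / (5 - 4) = 12
f[3,4,5] = (12 - (-2)) / (5 - 3) = 7
f(9/2) = -6 + (-2)·(3/2) + 7·(3/2)·(1/2) = -15/4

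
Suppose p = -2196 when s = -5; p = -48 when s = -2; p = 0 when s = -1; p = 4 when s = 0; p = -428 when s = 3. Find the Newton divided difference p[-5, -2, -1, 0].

29

p[-5,-2] = (-48 - (-2196)) / (-2 - (-5)) = 716
p[-2,-1] = (0 - (-48)) / (-1 - (-2)) = 48
p[-1,0] = (4 - 0) / (0 - (-1)) = 4
p[-5,-2,-1] = (48 - 716) / (-1 - (-5)) = -167
p[-2,-1,0] = (4 - 48) / (0 - (-2)) = -22
p[-5,-2,-1,0] = (-22 - (-167)) / (0 - (-5)) = 29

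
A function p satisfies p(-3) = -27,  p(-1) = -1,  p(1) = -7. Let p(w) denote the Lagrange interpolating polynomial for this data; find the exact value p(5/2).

-65/2

Evaluate each Lagrange basis at w = 5/2:
L_0(5/2) = (7/2)·(3/2)/[(-2)·(-4)] = 21/32
L_1(5/2) = (11/2)·(3/2)/[(2)·(-2)] = -33/16
L_2(5/2) = (11/2)·(7/2)/[(4)·(2)] = 77/32
Sum: (-27)·(21/32) + (-1)·(-33/16) + (-7)·(77/32) = -65/2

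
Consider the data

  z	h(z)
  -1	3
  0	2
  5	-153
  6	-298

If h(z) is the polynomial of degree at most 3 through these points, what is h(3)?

-13

Evaluate each Lagrange basis at z = 3:
L_0(3) = (3)·(-2)·(-3)/[(-1)·(-6)·(-7)] = -3/7
L_1(3) = (4)·(-2)·(-3)/[(1)·(-5)·(-6)] = 4/5
L_2(3) = (4)·(3)·(-3)/[(6)·(5)·(-1)] = 6/5
L_3(3) = (4)·(3)·(-2)/[(7)·(6)·(1)] = -4/7
Sum: 3·(-3/7) + 2·(4/5) + (-153)·(6/5) + (-298)·(-4/7) = -13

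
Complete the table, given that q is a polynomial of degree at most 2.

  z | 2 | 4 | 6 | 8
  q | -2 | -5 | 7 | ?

The 3 known values determine q uniquely (degree ≤ 2).
Evaluate each Lagrange basis at z = 8:
L_0(8) = (4)·(2)/[(-2)·(-4)] = 1
L_1(8) = (6)·(2)/[(2)·(-2)] = -3
L_2(8) = (6)·(4)/[(4)·(2)] = 3
Sum: (-2)·(1) + (-5)·(-3) + 7·(3) = 34

34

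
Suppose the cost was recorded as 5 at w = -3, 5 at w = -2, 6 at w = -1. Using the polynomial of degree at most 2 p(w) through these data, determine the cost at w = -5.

8

L_0(-5) = (-3)·(-4)/[(-1)·(-2)] = 6
L_1(-5) = (-2)·(-4)/[(1)·(-1)] = -8
L_2(-5) = (-2)·(-3)/[(2)·(1)] = 3
Sum: 5·(6) + 5·(-8) + 6·(3) = 8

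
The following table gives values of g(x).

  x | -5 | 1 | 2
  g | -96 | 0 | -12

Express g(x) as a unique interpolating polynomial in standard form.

g(x) = -4x^2 + 4

Build the Lagrange basis polynomials:
L_0(x) = (x - 1)(x - 2) / [42] = (1/42)x^2 - (1/14)x + 1/21
L_1(x) = (x + 5)(x - 2) / [-6] = -(1/6)x^2 - (1/2)x + 5/3
L_2(x) = (x + 5)(x - 1) / [7] = (1/7)x^2 + (4/7)x - 5/7
g(x) = (-96)·L_0 + 0·L_1 + (-12)·L_2
  (-96)·L_0(x) = -(16/7)x^2 + (48/7)x - 32/7
  0·L_1(x) = 0
  (-12)·L_2(x) = -(12/7)x^2 - (48/7)x + 60/7
Adding term by term: -4x^2 + 4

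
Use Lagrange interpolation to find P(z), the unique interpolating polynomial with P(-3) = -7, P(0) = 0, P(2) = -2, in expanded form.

P(z) = -(2/3)z^2 + (1/3)z

Build the Lagrange basis polynomials:
L_0(z) = z(z - 2) / [15] = (1/15)z^2 - (2/15)z
L_1(z) = (z + 3)(z - 2) / [-6] = -(1/6)z^2 - (1/6)z + 1
L_2(z) = (z + 3)z / [10] = (1/10)z^2 + (3/10)z
P(z) = (-7)·L_0 + 0·L_1 + (-2)·L_2
  (-7)·L_0(z) = -(7/15)z^2 + (14/15)z
  0·L_1(z) = 0
  (-2)·L_2(z) = -(1/5)z^2 - (3/5)z
Adding term by term: -(2/3)z^2 + (1/3)z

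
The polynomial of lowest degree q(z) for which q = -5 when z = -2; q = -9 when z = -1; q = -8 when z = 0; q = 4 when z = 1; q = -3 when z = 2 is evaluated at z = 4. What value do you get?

Evaluate each Lagrange basis at z = 4:
L_0(4) = (5)·(4)·(3)·(2)/[(-1)·(-2)·(-3)·(-4)] = 5
L_1(4) = (6)·(4)·(3)·(2)/[(1)·(-1)·(-2)·(-3)] = -24
L_2(4) = (6)·(5)·(3)·(2)/[(2)·(1)·(-1)·(-2)] = 45
L_3(4) = (6)·(5)·(4)·(2)/[(3)·(2)·(1)·(-1)] = -40
L_4(4) = (6)·(5)·(4)·(3)/[(4)·(3)·(2)·(1)] = 15
Sum: (-5)·(5) + (-9)·(-24) + (-8)·(45) + 4·(-40) + (-3)·(15) = -374

-374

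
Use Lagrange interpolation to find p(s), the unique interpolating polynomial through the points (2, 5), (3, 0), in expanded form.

p(s) = -5s + 15

L_0(s) = (s - 3) / [-1] = -s + 3
L_1(s) = (s - 2) / [1] = s - 2
p(s) = 5·L_0 + 0·L_1
  5·L_0(s) = -5s + 15
  0·L_1(s) = 0
Adding term by term: -5s + 15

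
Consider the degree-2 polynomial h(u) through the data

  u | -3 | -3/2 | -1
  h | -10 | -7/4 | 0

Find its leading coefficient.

The leading coefficient equals the top divided difference h[-3,-3/2,-1].
h[-3,-3/2] = (-7/4 - (-10)) / (-3/2 - (-3)) = 11/2
h[-3/2,-1] = (0 - (-7/4)) / (-1 - (-3/2)) = 7/2
h[-3,-3/2,-1] = (7/2 - 11/2) / (-1 - (-3)) = -1

-1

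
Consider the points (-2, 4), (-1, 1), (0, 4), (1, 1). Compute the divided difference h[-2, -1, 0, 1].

h[-2,-1] = (1 - 4) / (-1 - (-2)) = -3
h[-1,0] = (4 - 1) / (0 - (-1)) = 3
h[0,1] = (1 - 4) / (1 - 0) = -3
h[-2,-1,0] = (3 - (-3)) / (0 - (-2)) = 3
h[-1,0,1] = (-3 - 3) / (1 - (-1)) = -3
h[-2,-1,0,1] = (-3 - 3) / (1 - (-2)) = -2

-2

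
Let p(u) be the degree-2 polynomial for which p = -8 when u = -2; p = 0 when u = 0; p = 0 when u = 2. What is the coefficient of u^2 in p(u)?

-1

The leading coefficient equals the top divided difference p[-2,0,2].
p[-2,0] = (0 - (-8)) / (0 - (-2)) = 4
p[0,2] = (0 - 0) / (2 - 0) = 0
p[-2,0,2] = (0 - 4) / (2 - (-2)) = -1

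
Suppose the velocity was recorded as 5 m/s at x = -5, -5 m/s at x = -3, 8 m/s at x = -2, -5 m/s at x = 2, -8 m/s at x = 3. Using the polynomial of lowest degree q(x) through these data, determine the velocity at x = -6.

Evaluate each Lagrange basis at x = -6:
L_0(-6) = (-3)·(-4)·(-8)·(-9)/[(-2)·(-3)·(-7)·(-8)] = 18/7
L_1(-6) = (-1)·(-4)·(-8)·(-9)/[(2)·(-1)·(-5)·(-6)] = -24/5
L_2(-6) = (-1)·(-3)·(-8)·(-9)/[(3)·(1)·(-4)·(-5)] = 18/5
L_3(-6) = (-1)·(-3)·(-4)·(-9)/[(7)·(5)·(4)·(-1)] = -27/35
L_4(-6) = (-1)·(-3)·(-4)·(-8)/[(8)·(6)·(5)·(1)] = 2/5
Sum: 5·(18/7) + (-5)·(-24/5) + 8·(18/5) + (-5)·(-27/35) + (-8)·(2/5) = 2321/35

2321/35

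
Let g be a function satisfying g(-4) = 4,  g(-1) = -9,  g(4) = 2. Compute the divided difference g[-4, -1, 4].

g[-4,-1] = (-9 - 4) / (-1 - (-4)) = -13/3
g[-1,4] = (2 - (-9)) / (4 - (-1)) = 11/5
g[-4,-1,4] = (11/5 - (-13/3)) / (4 - (-4)) = 49/60

49/60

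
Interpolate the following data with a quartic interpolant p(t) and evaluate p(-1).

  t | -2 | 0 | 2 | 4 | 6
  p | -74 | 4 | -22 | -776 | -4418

Using Newton's divided-difference form:
p[-2,0] = (4 - (-74)) / (0 - (-2)) = 39
p[0,2] = (-22 - 4) / (2 - 0) = -13
p[2,4] = (-776 - (-22)) / (4 - 2) = -377
p[4,6] = (-4418 - (-776)) / (6 - 4) = -1821
p[-2,0,2] = (-13 - 39) / (2 - (-2)) = -13
p[0,2,4] = (-377 - (-13)) / (4 - 0) = -91
p[2,4,6] = (-1821 - (-377)) / (6 - 2) = -361
p[-2,0,2,4] = (-91 - (-13)) / (4 - (-2)) = -13
p[0,2,4,6] = (-361 - (-91)) / (6 - 0) = -45
p[-2,0,2,4,6] = (-45 - (-13)) / (6 - (-2)) = -4
p(-1) = -74 + 39·(1) + (-13)·(1)·(-1) + (-13)·(1)·(-1)·(-3) + (-4)·(1)·(-1)·(-3)·(-5) = -1

-1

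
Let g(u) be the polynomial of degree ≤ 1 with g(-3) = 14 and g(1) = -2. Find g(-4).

L_0(-4) = (-5)/[(-4)] = 5/4
L_1(-4) = (-1)/[(4)] = -1/4
Sum: 14·(5/4) + (-2)·(-1/4) = 18

18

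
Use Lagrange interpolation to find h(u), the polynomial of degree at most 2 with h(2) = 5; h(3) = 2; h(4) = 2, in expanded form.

L_0(u) = (u - 3)(u - 4) / [2] = (1/2)u^2 - (7/2)u + 6
L_1(u) = (u - 2)(u - 4) / [-1] = -u^2 + 6u - 8
L_2(u) = (u - 2)(u - 3) / [2] = (1/2)u^2 - (5/2)u + 3
h(u) = 5·L_0 + 2·L_1 + 2·L_2
  5·L_0(u) = (5/2)u^2 - (35/2)u + 30
  2·L_1(u) = -2u^2 + 12u - 16
  2·L_2(u) = u^2 - 5u + 6
Adding term by term: (3/2)u^2 - (21/2)u + 20

h(u) = (3/2)u^2 - (21/2)u + 20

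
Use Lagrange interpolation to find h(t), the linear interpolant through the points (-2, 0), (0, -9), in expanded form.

h(t) = -(9/2)t - 9

L_0(t) = t / [-2] = -(1/2)t
L_1(t) = (t + 2) / [2] = (1/2)t + 1
h(t) = 0·L_0 + (-9)·L_1
  0·L_0(t) = 0
  (-9)·L_1(t) = -(9/2)t - 9
Adding term by term: -(9/2)t - 9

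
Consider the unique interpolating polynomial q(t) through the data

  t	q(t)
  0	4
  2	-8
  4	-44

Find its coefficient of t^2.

Build the Lagrange basis polynomials:
L_0(t) = (t - 2)(t - 4) / [8] = (1/8)t^2 - (3/4)t + 1
L_1(t) = t(t - 4) / [-4] = -(1/4)t^2 + t
L_2(t) = t(t - 2) / [8] = (1/8)t^2 - (1/4)t
q(t) = 4·L_0 + (-8)·L_1 + (-44)·L_2
Only the coefficient of t^2 is needed; take it from each L_i and combine:
4·(1/8) + (-8)·(-1/4) + (-44)·(1/8) = -3

-3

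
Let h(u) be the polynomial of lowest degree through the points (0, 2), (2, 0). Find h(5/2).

L_0(5/2) = (1/2)/[(-2)] = -1/4
L_1(5/2) = (5/2)/[(2)] = 5/4
Sum: 2·(-1/4) + 0 = -1/2

-1/2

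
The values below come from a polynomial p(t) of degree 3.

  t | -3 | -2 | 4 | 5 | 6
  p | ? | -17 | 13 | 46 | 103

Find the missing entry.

The 4 known values determine p uniquely (degree ≤ 3).
L_0(-3) = (-7)·(-8)·(-9)/[(-6)·(-7)·(-8)] = 3/2
L_1(-3) = (-1)·(-8)·(-9)/[(6)·(-1)·(-2)] = -6
L_2(-3) = (-1)·(-7)·(-9)/[(7)·(1)·(-1)] = 9
L_3(-3) = (-1)·(-7)·(-8)/[(8)·(2)·(1)] = -7/2
Sum: (-17)·(3/2) + 13·(-6) + 46·(9) + 103·(-7/2) = -50

-50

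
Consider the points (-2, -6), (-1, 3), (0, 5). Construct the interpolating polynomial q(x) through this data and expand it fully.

q(x) = -(7/2)x^2 - (3/2)x + 5

Newton's divided differences:
q[-2,-1] = (3 - (-6)) / (-1 - (-2)) = 9
q[-1,0] = (5 - 3) / (0 - (-1)) = 2
q[-2,-1,0] = (2 - 9) / (0 - (-2)) = -7/2
q(x) = -6 + 9·(x + 2) + (-7/2)·(x + 2)(x + 1)
Expanding: q(x) = -(7/2)x^2 - (3/2)x + 5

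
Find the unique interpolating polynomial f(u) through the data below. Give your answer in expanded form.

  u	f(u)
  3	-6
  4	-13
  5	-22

f(u) = -u^2 + 3

Build the Lagrange basis polynomials:
L_0(u) = (u - 4)(u - 5) / [2] = (1/2)u^2 - (9/2)u + 10
L_1(u) = (u - 3)(u - 5) / [-1] = -u^2 + 8u - 15
L_2(u) = (u - 3)(u - 4) / [2] = (1/2)u^2 - (7/2)u + 6
f(u) = (-6)·L_0 + (-13)·L_1 + (-22)·L_2
  (-6)·L_0(u) = -3u^2 + 27u - 60
  (-13)·L_1(u) = 13u^2 - 104u + 195
  (-22)·L_2(u) = -11u^2 + 77u - 132
Adding term by term: -u^2 + 3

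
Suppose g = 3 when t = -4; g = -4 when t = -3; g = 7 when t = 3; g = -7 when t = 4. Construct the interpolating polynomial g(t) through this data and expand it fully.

L_0(t) = (t + 3)(t - 3)(t - 4) / [-56] = -(1/56)t^3 + (1/14)t^2 + (9/56)t - 9/14
L_1(t) = (t + 4)(t - 3)(t - 4) / [42] = (1/42)t^3 - (1/14)t^2 - (8/21)t + 8/7
L_2(t) = (t + 4)(t + 3)(t - 4) / [-42] = -(1/42)t^3 - (1/14)t^2 + (8/21)t + 8/7
L_3(t) = (t + 4)(t + 3)(t - 3) / [56] = (1/56)t^3 + (1/14)t^2 - (9/56)t - 9/14
g(t) = 3·L_0 + (-4)·L_1 + 7·L_2 + (-7)·L_3
  3·L_0(t) = -(3/56)t^3 + (3/14)t^2 + (27/56)t - 27/14
  (-4)·L_1(t) = -(2/21)t^3 + (2/7)t^2 + (32/21)t - 32/7
  7·L_2(t) = -(1/6)t^3 - (1/2)t^2 + (8/3)t + 8
  (-7)·L_3(t) = -(1/8)t^3 - (1/2)t^2 + (9/8)t + 9/2
Adding term by term: -(37/84)t^3 - (1/2)t^2 + (487/84)t + 6

g(t) = -(37/84)t^3 - (1/2)t^2 + (487/84)t + 6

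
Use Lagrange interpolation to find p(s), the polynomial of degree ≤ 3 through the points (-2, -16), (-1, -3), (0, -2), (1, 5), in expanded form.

Build the Lagrange basis polynomials:
L_0(s) = (s + 1)s(s - 1) / [-6] = -(1/6)s^3 + (1/6)s
L_1(s) = (s + 2)s(s - 1) / [2] = (1/2)s^3 + (1/2)s^2 - s
L_2(s) = (s + 2)(s + 1)(s - 1) / [-2] = -(1/2)s^3 - s^2 + (1/2)s + 1
L_3(s) = (s + 2)(s + 1)s / [6] = (1/6)s^3 + (1/2)s^2 + (1/3)s
p(s) = (-16)·L_0 + (-3)·L_1 + (-2)·L_2 + 5·L_3
  (-16)·L_0(s) = (8/3)s^3 - (8/3)s
  (-3)·L_1(s) = -(3/2)s^3 - (3/2)s^2 + 3s
  (-2)·L_2(s) = s^3 + 2s^2 - s - 2
  5·L_3(s) = (5/6)s^3 + (5/2)s^2 + (5/3)s
Adding term by term: 3s^3 + 3s^2 + s - 2

p(s) = 3s^3 + 3s^2 + s - 2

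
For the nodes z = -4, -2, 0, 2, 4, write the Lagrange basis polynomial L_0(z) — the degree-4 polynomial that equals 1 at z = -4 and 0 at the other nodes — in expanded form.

L_0(z) = (z + 2)z(z - 2)(z - 4) / [(-2)·(-4)·(-6)·(-8)]
       = (z^4 - 4z^3 - 4z^2 + 16z) / (384)

L_0(z) = (1/384)z^4 - (1/96)z^3 - (1/96)z^2 + (1/24)z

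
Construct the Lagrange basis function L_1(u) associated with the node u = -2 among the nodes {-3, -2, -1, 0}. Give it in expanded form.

L_1(u) = (1/2)u^3 + 2u^2 + (3/2)u

L_1(u) = (u + 3)(u + 1)u / [(1)·(-1)·(-2)]
       = (u^3 + 4u^2 + 3u) / (2)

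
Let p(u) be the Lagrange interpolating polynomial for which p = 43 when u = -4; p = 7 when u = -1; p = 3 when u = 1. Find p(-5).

Evaluate each Lagrange basis at u = -5:
L_0(-5) = (-4)·(-6)/[(-3)·(-5)] = 8/5
L_1(-5) = (-1)·(-6)/[(3)·(-2)] = -1
L_2(-5) = (-1)·(-4)/[(5)·(2)] = 2/5
Sum: 43·(8/5) + 7·(-1) + 3·(2/5) = 63

63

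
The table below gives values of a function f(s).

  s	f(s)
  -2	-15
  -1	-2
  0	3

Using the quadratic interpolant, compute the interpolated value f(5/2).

-39/2

L_0(5/2) = (7/2)·(5/2)/[(-1)·(-2)] = 35/8
L_1(5/2) = (9/2)·(5/2)/[(1)·(-1)] = -45/4
L_2(5/2) = (9/2)·(7/2)/[(2)·(1)] = 63/8
Sum: (-15)·(35/8) + (-2)·(-45/4) + 3·(63/8) = -39/2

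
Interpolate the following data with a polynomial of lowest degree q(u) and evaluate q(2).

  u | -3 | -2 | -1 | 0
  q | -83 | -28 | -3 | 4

12

L_0(2) = (4)·(3)·(2)/[(-1)·(-2)·(-3)] = -4
L_1(2) = (5)·(3)·(2)/[(1)·(-1)·(-2)] = 15
L_2(2) = (5)·(4)·(2)/[(2)·(1)·(-1)] = -20
L_3(2) = (5)·(4)·(3)/[(3)·(2)·(1)] = 10
Sum: (-83)·(-4) + (-28)·(15) + (-3)·(-20) + 4·(10) = 12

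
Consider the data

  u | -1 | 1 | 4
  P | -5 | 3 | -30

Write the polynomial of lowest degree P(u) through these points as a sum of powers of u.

P(u) = -3u^2 + 4u + 2

Build the Lagrange basis polynomials:
L_0(u) = (u - 1)(u - 4) / [10] = (1/10)u^2 - (1/2)u + 2/5
L_1(u) = (u + 1)(u - 4) / [-6] = -(1/6)u^2 + (1/2)u + 2/3
L_2(u) = (u + 1)(u - 1) / [15] = (1/15)u^2 - 1/15
P(u) = (-5)·L_0 + 3·L_1 + (-30)·L_2
  (-5)·L_0(u) = -(1/2)u^2 + (5/2)u - 2
  3·L_1(u) = -(1/2)u^2 + (3/2)u + 2
  (-30)·L_2(u) = -2u^2 + 2
Adding term by term: -3u^2 + 4u + 2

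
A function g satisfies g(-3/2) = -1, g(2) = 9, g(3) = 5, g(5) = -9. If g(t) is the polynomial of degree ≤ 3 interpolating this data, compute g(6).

-1641/91

Evaluate each Lagrange basis at t = 6:
L_0(6) = (4)·(3)·(1)/[(-7/2)·(-9/2)·(-13/2)] = -32/273
L_1(6) = (15/2)·(3)·(1)/[(7/2)·(-1)·(-3)] = 15/7
L_2(6) = (15/2)·(4)·(1)/[(9/2)·(1)·(-2)] = -10/3
L_3(6) = (15/2)·(4)·(3)/[(13/2)·(3)·(2)] = 30/13
Sum: (-1)·(-32/273) + 9·(15/7) + 5·(-10/3) + (-9)·(30/13) = -1641/91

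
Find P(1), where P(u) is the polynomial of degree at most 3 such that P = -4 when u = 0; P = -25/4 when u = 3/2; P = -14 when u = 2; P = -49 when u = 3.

Evaluate each Lagrange basis at u = 1:
L_0(1) = (-1/2)·(-1)·(-2)/[(-3/2)·(-2)·(-3)] = 1/9
L_1(1) = (1)·(-1)·(-2)/[(3/2)·(-1/2)·(-3/2)] = 16/9
L_2(1) = (1)·(-1/2)·(-2)/[(2)·(1/2)·(-1)] = -1
L_3(1) = (1)·(-1/2)·(-1)/[(3)·(3/2)·(1)] = 1/9
Sum: (-4)·(1/9) + (-25/4)·(16/9) + (-14)·(-1) + (-49)·(1/9) = -3

-3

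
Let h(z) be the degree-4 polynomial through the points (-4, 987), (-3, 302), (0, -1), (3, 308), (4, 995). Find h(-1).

L_0(-1) = (2)·(-1)·(-4)·(-5)/[(-1)·(-4)·(-7)·(-8)] = -5/28
L_1(-1) = (3)·(-1)·(-4)·(-5)/[(1)·(-3)·(-6)·(-7)] = 10/21
L_2(-1) = (3)·(2)·(-4)·(-5)/[(4)·(3)·(-3)·(-4)] = 5/6
L_3(-1) = (3)·(2)·(-1)·(-5)/[(7)·(6)·(3)·(-1)] = -5/21
L_4(-1) = (3)·(2)·(-1)·(-4)/[(8)·(7)·(4)·(1)] = 3/28
Sum: 987·(-5/28) + 302·(10/21) + (-1)·(5/6) + 308·(-5/21) + 995·(3/28) = 0

0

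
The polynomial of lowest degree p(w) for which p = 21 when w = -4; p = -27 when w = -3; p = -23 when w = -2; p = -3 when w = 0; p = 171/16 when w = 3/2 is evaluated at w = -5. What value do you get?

Using Newton's divided-difference form:
p[-4,-3] = (-27 - 21) / (-3 - (-4)) = -48
p[-3,-2] = (-23 - (-27)) / (-2 - (-3)) = 4
p[-2,0] = (-3 - (-23)) / (0 - (-2)) = 10
p[0,3/2] = (171/16 - (-3)) / (3/2 - 0) = 73/8
p[-4,-3,-2] = (4 - (-48)) / (-2 - (-4)) = 26
p[-3,-2,0] = (10 - 4) / (0 - (-3)) = 2
p[-2,0,3/2] = (73/8 - 10) / (3/2 - (-2)) = -1/4
p[-4,-3,-2,0] = (2 - 26) / (0 - (-4)) = -6
p[-3,-2,0,3/2] = (-1/4 - 2) / (3/2 - (-3)) = -1/2
p[-4,-3,-2,0,3/2] = (-1/2 - (-6)) / (3/2 - (-4)) = 1
p(-5) = 21 + (-48)·(-1) + 26·(-1)·(-2) + (-6)·(-1)·(-2)·(-3) + 1·(-1)·(-2)·(-3)·(-5) = 187

187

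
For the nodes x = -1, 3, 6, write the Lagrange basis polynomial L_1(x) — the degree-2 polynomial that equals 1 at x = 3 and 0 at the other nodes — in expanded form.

L_1(x) = -(1/12)x^2 + (5/12)x + 1/2

L_1(x) = (x + 1)(x - 6) / [(4)·(-3)]
       = (x^2 - 5x - 6) / (-12)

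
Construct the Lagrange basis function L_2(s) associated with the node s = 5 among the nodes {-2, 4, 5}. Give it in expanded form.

L_2(s) = (s + 2)(s - 4) / [(7)·(1)]
       = (s^2 - 2s - 8) / (7)

L_2(s) = (1/7)s^2 - (2/7)s - 8/7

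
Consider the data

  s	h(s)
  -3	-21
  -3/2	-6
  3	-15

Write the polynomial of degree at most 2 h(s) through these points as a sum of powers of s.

h(s) = -2s^2 + s

Newton's divided differences:
h[-3,-3/2] = (-6 - (-21)) / (-3/2 - (-3)) = 10
h[-3/2,3] = (-15 - (-6)) / (3 - (-3/2)) = -2
h[-3,-3/2,3] = (-2 - 10) / (3 - (-3)) = -2
h(s) = -21 + 10·(s + 3) + (-2)·(s + 3)(s + 3/2)
Expanding: h(s) = -2s^2 + s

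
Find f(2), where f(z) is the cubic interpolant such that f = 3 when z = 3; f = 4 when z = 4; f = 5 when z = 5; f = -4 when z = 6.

12

Evaluate each Lagrange basis at z = 2:
L_0(2) = (-2)·(-3)·(-4)/[(-1)·(-2)·(-3)] = 4
L_1(2) = (-1)·(-3)·(-4)/[(1)·(-1)·(-2)] = -6
L_2(2) = (-1)·(-2)·(-4)/[(2)·(1)·(-1)] = 4
L_3(2) = (-1)·(-2)·(-3)/[(3)·(2)·(1)] = -1
Sum: 3·(4) + 4·(-6) + 5·(4) + (-4)·(-1) = 12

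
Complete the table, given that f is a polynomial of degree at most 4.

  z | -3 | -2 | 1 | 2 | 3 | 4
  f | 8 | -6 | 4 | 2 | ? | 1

The 5 known values determine f uniquely (degree ≤ 4).
L_0(3) = (5)·(2)·(1)·(-1)/[(-1)·(-4)·(-5)·(-7)] = -1/14
L_1(3) = (6)·(2)·(1)·(-1)/[(1)·(-3)·(-4)·(-6)] = 1/6
L_2(3) = (6)·(5)·(1)·(-1)/[(4)·(3)·(-1)·(-3)] = -5/6
L_3(3) = (6)·(5)·(2)·(-1)/[(5)·(4)·(1)·(-2)] = 3/2
L_4(3) = (6)·(5)·(2)·(1)/[(7)·(6)·(3)·(2)] = 5/21
Sum: 8·(-1/14) + (-6)·(1/6) + 4·(-5/6) + 2·(3/2) + 1·(5/21) = -5/3

-5/3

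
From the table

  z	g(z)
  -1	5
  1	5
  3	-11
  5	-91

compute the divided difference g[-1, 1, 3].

-2

g[-1,1] = (5 - 5) / (1 - (-1)) = 0
g[1,3] = (-11 - 5) / (3 - 1) = -8
g[-1,1,3] = (-8 - 0) / (3 - (-1)) = -2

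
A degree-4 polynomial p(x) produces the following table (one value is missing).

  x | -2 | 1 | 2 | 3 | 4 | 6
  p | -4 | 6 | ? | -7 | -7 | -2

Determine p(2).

The 5 known values determine p uniquely (degree ≤ 4).
Evaluate each Lagrange basis at x = 2:
L_0(2) = (1)·(-1)·(-2)·(-4)/[(-3)·(-5)·(-6)·(-8)] = -1/90
L_1(2) = (4)·(-1)·(-2)·(-4)/[(3)·(-2)·(-3)·(-5)] = 16/45
L_2(2) = (4)·(1)·(-2)·(-4)/[(5)·(2)·(-1)·(-3)] = 16/15
L_3(2) = (4)·(1)·(-1)·(-4)/[(6)·(3)·(1)·(-2)] = -4/9
L_4(2) = (4)·(1)·(-1)·(-2)/[(8)·(5)·(3)·(2)] = 1/30
Sum: (-4)·(-1/90) + 6·(16/45) + (-7)·(16/15) + (-7)·(-4/9) + (-2)·(1/30) = -101/45

-101/45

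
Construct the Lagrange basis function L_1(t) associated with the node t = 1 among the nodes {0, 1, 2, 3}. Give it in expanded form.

L_1(t) = t(t - 2)(t - 3) / [(1)·(-1)·(-2)]
       = (t^3 - 5t^2 + 6t) / (2)

L_1(t) = (1/2)t^3 - (5/2)t^2 + 3t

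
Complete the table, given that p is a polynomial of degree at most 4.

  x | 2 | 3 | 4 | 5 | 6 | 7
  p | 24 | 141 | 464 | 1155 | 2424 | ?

The 5 known values determine p uniquely (degree ≤ 4).
Evaluate each Lagrange basis at x = 7:
L_0(7) = (4)·(3)·(2)·(1)/[(-1)·(-2)·(-3)·(-4)] = 1
L_1(7) = (5)·(3)·(2)·(1)/[(1)·(-1)·(-2)·(-3)] = -5
L_2(7) = (5)·(4)·(2)·(1)/[(2)·(1)·(-1)·(-2)] = 10
L_3(7) = (5)·(4)·(3)·(1)/[(3)·(2)·(1)·(-1)] = -10
L_4(7) = (5)·(4)·(3)·(2)/[(4)·(3)·(2)·(1)] = 5
Sum: 24·(1) + 141·(-5) + 464·(10) + 1155·(-10) + 2424·(5) = 4529

4529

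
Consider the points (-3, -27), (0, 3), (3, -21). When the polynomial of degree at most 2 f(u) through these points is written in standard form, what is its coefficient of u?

1

Build the Lagrange basis polynomials:
L_0(u) = u(u - 3) / [18] = (1/18)u^2 - (1/6)u
L_1(u) = (u + 3)(u - 3) / [-9] = -(1/9)u^2 + 1
L_2(u) = (u + 3)u / [18] = (1/18)u^2 + (1/6)u
f(u) = (-27)·L_0 + 3·L_1 + (-21)·L_2
Only the coefficient of u is needed; take it from each L_i and combine:
(-27)·(-1/6) + 3·(0) + (-21)·(1/6) = 1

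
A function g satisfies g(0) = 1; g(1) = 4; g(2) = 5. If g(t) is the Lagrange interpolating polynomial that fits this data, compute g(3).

L_0(3) = (2)·(1)/[(-1)·(-2)] = 1
L_1(3) = (3)·(1)/[(1)·(-1)] = -3
L_2(3) = (3)·(2)/[(2)·(1)] = 3
Sum: 1·(1) + 4·(-3) + 5·(3) = 4

4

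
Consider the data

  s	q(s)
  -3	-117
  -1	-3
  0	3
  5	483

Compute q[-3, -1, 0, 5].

4

q[-3,-1] = (-3 - (-117)) / (-1 - (-3)) = 57
q[-1,0] = (3 - (-3)) / (0 - (-1)) = 6
q[0,5] = (483 - 3) / (5 - 0) = 96
q[-3,-1,0] = (6 - 57) / (0 - (-3)) = -17
q[-1,0,5] = (96 - 6) / (5 - (-1)) = 15
q[-3,-1,0,5] = (15 - (-17)) / (5 - (-3)) = 4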